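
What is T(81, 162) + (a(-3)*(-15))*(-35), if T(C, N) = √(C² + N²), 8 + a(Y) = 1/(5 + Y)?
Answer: -7875/2 + 81*√5 ≈ -3756.4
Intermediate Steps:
a(Y) = -8 + 1/(5 + Y)
T(81, 162) + (a(-3)*(-15))*(-35) = √(81² + 162²) + (((-39 - 8*(-3))/(5 - 3))*(-15))*(-35) = √(6561 + 26244) + (((-39 + 24)/2)*(-15))*(-35) = √32805 + (((½)*(-15))*(-15))*(-35) = 81*√5 - 15/2*(-15)*(-35) = 81*√5 + (225/2)*(-35) = 81*√5 - 7875/2 = -7875/2 + 81*√5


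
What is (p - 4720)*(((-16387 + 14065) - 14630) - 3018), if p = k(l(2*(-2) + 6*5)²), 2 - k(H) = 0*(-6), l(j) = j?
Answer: 94218460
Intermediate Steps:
k(H) = 2 (k(H) = 2 - 0*(-6) = 2 - 1*0 = 2 + 0 = 2)
p = 2
(p - 4720)*(((-16387 + 14065) - 14630) - 3018) = (2 - 4720)*(((-16387 + 14065) - 14630) - 3018) = -4718*((-2322 - 14630) - 3018) = -4718*(-16952 - 3018) = -4718*(-19970) = 94218460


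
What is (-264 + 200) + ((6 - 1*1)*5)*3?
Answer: 11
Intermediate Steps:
(-264 + 200) + ((6 - 1*1)*5)*3 = -64 + ((6 - 1)*5)*3 = -64 + (5*5)*3 = -64 + 25*3 = -64 + 75 = 11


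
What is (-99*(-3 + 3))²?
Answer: 0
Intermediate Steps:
(-99*(-3 + 3))² = (-99*0)² = 0² = 0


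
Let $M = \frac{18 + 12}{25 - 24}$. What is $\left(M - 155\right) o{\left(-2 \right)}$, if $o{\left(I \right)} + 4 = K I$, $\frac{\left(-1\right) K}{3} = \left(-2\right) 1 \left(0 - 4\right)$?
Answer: $-5500$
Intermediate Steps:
$M = 30$ ($M = \frac{30}{1} = 30 \cdot 1 = 30$)
$K = -24$ ($K = - 3 \left(-2\right) 1 \left(0 - 4\right) = - 3 \left(\left(-2\right) \left(-4\right)\right) = \left(-3\right) 8 = -24$)
$o{\left(I \right)} = -4 - 24 I$
$\left(M - 155\right) o{\left(-2 \right)} = \left(30 - 155\right) \left(-4 - -48\right) = - 125 \left(-4 + 48\right) = \left(-125\right) 44 = -5500$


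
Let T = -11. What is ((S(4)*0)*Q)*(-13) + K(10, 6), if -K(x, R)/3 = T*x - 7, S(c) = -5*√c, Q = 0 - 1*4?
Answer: 351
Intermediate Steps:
Q = -4 (Q = 0 - 4 = -4)
K(x, R) = 21 + 33*x (K(x, R) = -3*(-11*x - 7) = -3*(-7 - 11*x) = 21 + 33*x)
((S(4)*0)*Q)*(-13) + K(10, 6) = ((-5*√4*0)*(-4))*(-13) + (21 + 33*10) = ((-5*2*0)*(-4))*(-13) + (21 + 330) = (-10*0*(-4))*(-13) + 351 = (0*(-4))*(-13) + 351 = 0*(-13) + 351 = 0 + 351 = 351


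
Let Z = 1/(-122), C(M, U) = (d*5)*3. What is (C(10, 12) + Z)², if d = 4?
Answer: 53567761/14884 ≈ 3599.0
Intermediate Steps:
C(M, U) = 60 (C(M, U) = (4*5)*3 = 20*3 = 60)
Z = -1/122 ≈ -0.0081967
(C(10, 12) + Z)² = (60 - 1/122)² = (7319/122)² = 53567761/14884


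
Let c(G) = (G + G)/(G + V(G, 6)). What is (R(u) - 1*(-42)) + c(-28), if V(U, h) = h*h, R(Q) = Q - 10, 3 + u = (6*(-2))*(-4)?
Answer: 70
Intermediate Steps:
u = 45 (u = -3 + (6*(-2))*(-4) = -3 - 12*(-4) = -3 + 48 = 45)
R(Q) = -10 + Q
V(U, h) = h²
c(G) = 2*G/(36 + G) (c(G) = (G + G)/(G + 6²) = (2*G)/(G + 36) = (2*G)/(36 + G) = 2*G/(36 + G))
(R(u) - 1*(-42)) + c(-28) = ((-10 + 45) - 1*(-42)) + 2*(-28)/(36 - 28) = (35 + 42) + 2*(-28)/8 = 77 + 2*(-28)*(⅛) = 77 - 7 = 70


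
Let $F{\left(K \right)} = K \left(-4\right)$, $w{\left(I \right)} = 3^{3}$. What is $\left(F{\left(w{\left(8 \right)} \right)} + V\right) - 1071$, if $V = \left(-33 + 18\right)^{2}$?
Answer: $-954$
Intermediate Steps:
$w{\left(I \right)} = 27$
$V = 225$ ($V = \left(-15\right)^{2} = 225$)
$F{\left(K \right)} = - 4 K$
$\left(F{\left(w{\left(8 \right)} \right)} + V\right) - 1071 = \left(\left(-4\right) 27 + 225\right) - 1071 = \left(-108 + 225\right) - 1071 = 117 - 1071 = -954$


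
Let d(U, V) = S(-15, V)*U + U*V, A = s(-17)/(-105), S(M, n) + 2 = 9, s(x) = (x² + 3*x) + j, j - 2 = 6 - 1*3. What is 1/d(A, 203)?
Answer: -1/486 ≈ -0.0020576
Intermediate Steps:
j = 5 (j = 2 + (6 - 1*3) = 2 + (6 - 3) = 2 + 3 = 5)
s(x) = 5 + x² + 3*x (s(x) = (x² + 3*x) + 5 = 5 + x² + 3*x)
S(M, n) = 7 (S(M, n) = -2 + 9 = 7)
A = -81/35 (A = (5 + (-17)² + 3*(-17))/(-105) = (5 + 289 - 51)*(-1/105) = 243*(-1/105) = -81/35 ≈ -2.3143)
d(U, V) = 7*U + U*V
1/d(A, 203) = 1/(-81*(7 + 203)/35) = 1/(-81/35*210) = 1/(-486) = -1/486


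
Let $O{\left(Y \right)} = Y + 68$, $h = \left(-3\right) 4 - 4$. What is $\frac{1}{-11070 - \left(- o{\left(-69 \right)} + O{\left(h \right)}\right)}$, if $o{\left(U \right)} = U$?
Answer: $- \frac{1}{11191} \approx -8.9357 \cdot 10^{-5}$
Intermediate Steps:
$h = -16$ ($h = -12 - 4 = -16$)
$O{\left(Y \right)} = 68 + Y$
$\frac{1}{-11070 - \left(- o{\left(-69 \right)} + O{\left(h \right)}\right)} = \frac{1}{-11070 - 121} = \frac{1}{-11191} = - \frac{1}{11191}$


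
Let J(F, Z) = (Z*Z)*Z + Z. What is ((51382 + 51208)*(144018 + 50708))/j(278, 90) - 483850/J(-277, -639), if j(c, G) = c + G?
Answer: 651542310673826815/12002216868 ≈ 5.4285e+7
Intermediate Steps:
J(F, Z) = Z + Z³ (J(F, Z) = Z²*Z + Z = Z³ + Z = Z + Z³)
j(c, G) = G + c
((51382 + 51208)*(144018 + 50708))/j(278, 90) - 483850/J(-277, -639) = ((51382 + 51208)*(144018 + 50708))/(90 + 278) - 483850/(-639 + (-639)³) = (102590*194726)/368 - 483850/(-639 - 260917119) = 19976940340*(1/368) - 483850/(-260917758) = 4994235085/92 - 483850*(-1/260917758) = 4994235085/92 + 241925/130458879 = 651542310673826815/12002216868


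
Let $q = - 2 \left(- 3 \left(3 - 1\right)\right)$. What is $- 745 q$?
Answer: $-8940$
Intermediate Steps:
$q = 12$ ($q = - 2 \left(\left(-3\right) 2\right) = \left(-2\right) \left(-6\right) = 12$)
$- 745 q = \left(-745\right) 12 = -8940$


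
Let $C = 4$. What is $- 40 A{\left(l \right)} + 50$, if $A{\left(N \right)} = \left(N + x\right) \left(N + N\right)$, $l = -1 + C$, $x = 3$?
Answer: $-1390$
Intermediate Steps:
$l = 3$ ($l = -1 + 4 = 3$)
$A{\left(N \right)} = 2 N \left(3 + N\right)$ ($A{\left(N \right)} = \left(N + 3\right) \left(N + N\right) = \left(3 + N\right) 2 N = 2 N \left(3 + N\right)$)
$- 40 A{\left(l \right)} + 50 = - 40 \cdot 2 \cdot 3 \left(3 + 3\right) + 50 = - 40 \cdot 2 \cdot 3 \cdot 6 + 50 = \left(-40\right) 36 + 50 = -1440 + 50 = -1390$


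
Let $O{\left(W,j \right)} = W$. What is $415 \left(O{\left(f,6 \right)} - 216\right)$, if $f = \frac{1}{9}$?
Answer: $- \frac{806345}{9} \approx -89594.0$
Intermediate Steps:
$f = \frac{1}{9} \approx 0.11111$
$415 \left(O{\left(f,6 \right)} - 216\right) = 415 \left(\frac{1}{9} - 216\right) = 415 \left(- \frac{1943}{9}\right) = - \frac{806345}{9}$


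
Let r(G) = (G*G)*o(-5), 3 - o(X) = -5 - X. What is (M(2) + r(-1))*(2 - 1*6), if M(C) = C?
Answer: -20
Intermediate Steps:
o(X) = 8 + X (o(X) = 3 - (-5 - X) = 3 + (5 + X) = 8 + X)
r(G) = 3*G² (r(G) = (G*G)*(8 - 5) = G²*3 = 3*G²)
(M(2) + r(-1))*(2 - 1*6) = (2 + 3*(-1)²)*(2 - 1*6) = (2 + 3*1)*(2 - 6) = (2 + 3)*(-4) = 5*(-4) = -20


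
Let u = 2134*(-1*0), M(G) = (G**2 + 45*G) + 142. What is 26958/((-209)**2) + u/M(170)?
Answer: 26958/43681 ≈ 0.61716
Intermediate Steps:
M(G) = 142 + G**2 + 45*G
u = 0 (u = 2134*0 = 0)
26958/((-209)**2) + u/M(170) = 26958/((-209)**2) + 0/(142 + 170**2 + 45*170) = 26958/43681 + 0/(142 + 28900 + 7650) = 26958*(1/43681) + 0/36692 = 26958/43681 + 0*(1/36692) = 26958/43681 + 0 = 26958/43681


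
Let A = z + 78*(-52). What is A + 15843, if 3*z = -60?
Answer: 11767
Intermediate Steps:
z = -20 (z = (⅓)*(-60) = -20)
A = -4076 (A = -20 + 78*(-52) = -20 - 4056 = -4076)
A + 15843 = -4076 + 15843 = 11767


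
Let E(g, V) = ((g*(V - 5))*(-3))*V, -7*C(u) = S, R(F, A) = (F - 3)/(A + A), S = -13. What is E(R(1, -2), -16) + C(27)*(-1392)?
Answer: -21624/7 ≈ -3089.1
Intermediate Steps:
R(F, A) = (-3 + F)/(2*A) (R(F, A) = (-3 + F)/((2*A)) = (-3 + F)*(1/(2*A)) = (-3 + F)/(2*A))
C(u) = 13/7 (C(u) = -⅐*(-13) = 13/7)
E(g, V) = -3*V*g*(-5 + V) (E(g, V) = ((g*(-5 + V))*(-3))*V = (-3*g*(-5 + V))*V = -3*V*g*(-5 + V))
E(R(1, -2), -16) + C(27)*(-1392) = 3*(-16)*((½)*(-3 + 1)/(-2))*(5 - 1*(-16)) + (13/7)*(-1392) = 3*(-16)*((½)*(-½)*(-2))*(5 + 16) - 18096/7 = 3*(-16)*(½)*21 - 18096/7 = -504 - 18096/7 = -21624/7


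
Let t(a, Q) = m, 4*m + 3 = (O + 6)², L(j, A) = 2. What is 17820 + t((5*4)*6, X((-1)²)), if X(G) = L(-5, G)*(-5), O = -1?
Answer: 35651/2 ≈ 17826.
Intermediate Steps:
X(G) = -10 (X(G) = 2*(-5) = -10)
m = 11/2 (m = -¾ + (-1 + 6)²/4 = -¾ + (¼)*5² = -¾ + (¼)*25 = -¾ + 25/4 = 11/2 ≈ 5.5000)
t(a, Q) = 11/2
17820 + t((5*4)*6, X((-1)²)) = 17820 + 11/2 = 35651/2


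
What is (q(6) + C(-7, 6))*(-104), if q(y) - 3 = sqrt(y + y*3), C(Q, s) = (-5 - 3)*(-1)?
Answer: -1144 - 208*sqrt(6) ≈ -1653.5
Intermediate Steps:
C(Q, s) = 8 (C(Q, s) = -8*(-1) = 8)
q(y) = 3 + 2*sqrt(y) (q(y) = 3 + sqrt(y + y*3) = 3 + sqrt(y + 3*y) = 3 + sqrt(4*y) = 3 + 2*sqrt(y))
(q(6) + C(-7, 6))*(-104) = ((3 + 2*sqrt(6)) + 8)*(-104) = (11 + 2*sqrt(6))*(-104) = -1144 - 208*sqrt(6)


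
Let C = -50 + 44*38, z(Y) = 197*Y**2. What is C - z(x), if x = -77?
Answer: -1166391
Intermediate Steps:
C = 1622 (C = -50 + 1672 = 1622)
C - z(x) = 1622 - 197*(-77)**2 = 1622 - 197*5929 = 1622 - 1*1168013 = 1622 - 1168013 = -1166391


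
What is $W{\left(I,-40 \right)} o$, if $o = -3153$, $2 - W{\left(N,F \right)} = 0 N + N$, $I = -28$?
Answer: $-94590$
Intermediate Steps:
$W{\left(N,F \right)} = 2 - N$ ($W{\left(N,F \right)} = 2 - \left(0 N + N\right) = 2 - \left(0 + N\right) = 2 - N$)
$W{\left(I,-40 \right)} o = \left(2 - -28\right) \left(-3153\right) = \left(2 + 28\right) \left(-3153\right) = 30 \left(-3153\right) = -94590$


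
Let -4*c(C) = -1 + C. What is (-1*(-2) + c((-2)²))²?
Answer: 25/16 ≈ 1.5625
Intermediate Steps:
c(C) = ¼ - C/4 (c(C) = -(-1 + C)/4 = ¼ - C/4)
(-1*(-2) + c((-2)²))² = (-1*(-2) + (¼ - ¼*(-2)²))² = (2 + (¼ - ¼*4))² = (2 + (¼ - 1))² = (2 - ¾)² = (5/4)² = 25/16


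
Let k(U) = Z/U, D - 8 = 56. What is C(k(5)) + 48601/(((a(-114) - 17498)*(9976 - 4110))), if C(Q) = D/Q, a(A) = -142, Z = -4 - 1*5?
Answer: -175200181/4927440 ≈ -35.556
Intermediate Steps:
Z = -9 (Z = -4 - 5 = -9)
D = 64 (D = 8 + 56 = 64)
k(U) = -9/U
C(Q) = 64/Q
C(k(5)) + 48601/(((a(-114) - 17498)*(9976 - 4110))) = 64/((-9/5)) + 48601/(((-142 - 17498)*(9976 - 4110))) = 64/((-9*⅕)) + 48601/((-17640*5866)) = 64/(-9/5) + 48601/(-103476240) = 64*(-5/9) + 48601*(-1/103476240) = -320/9 - 6943/14782320 = -175200181/4927440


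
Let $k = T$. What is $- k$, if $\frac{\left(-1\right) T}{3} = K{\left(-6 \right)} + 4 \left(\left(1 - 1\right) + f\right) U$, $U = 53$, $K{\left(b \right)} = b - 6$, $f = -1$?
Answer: $-672$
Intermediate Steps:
$K{\left(b \right)} = -6 + b$
$T = 672$ ($T = - 3 \left(\left(-6 - 6\right) + 4 \left(\left(1 - 1\right) - 1\right) 53\right) = - 3 \left(-12 + 4 \left(\left(1 - 1\right) - 1\right) 53\right) = - 3 \left(-12 + 4 \left(0 - 1\right) 53\right) = - 3 \left(-12 + 4 \left(-1\right) 53\right) = - 3 \left(-12 - 212\right) = \left(-3\right) \left(-224\right) = 672$)
$k = 672$
$- k = \left(-1\right) 672 = -672$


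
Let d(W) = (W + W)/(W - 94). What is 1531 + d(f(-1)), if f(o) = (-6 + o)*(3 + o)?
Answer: 41344/27 ≈ 1531.3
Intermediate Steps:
d(W) = 2*W/(-94 + W) (d(W) = (2*W)/(-94 + W) = 2*W/(-94 + W))
1531 + d(f(-1)) = 1531 + 2*(-18 + (-1)² - 3*(-1))/(-94 + (-18 + (-1)² - 3*(-1))) = 1531 + 2*(-18 + 1 + 3)/(-94 + (-18 + 1 + 3)) = 1531 + 2*(-14)/(-94 - 14) = 1531 + 2*(-14)/(-108) = 1531 + 2*(-14)*(-1/108) = 1531 + 7/27 = 41344/27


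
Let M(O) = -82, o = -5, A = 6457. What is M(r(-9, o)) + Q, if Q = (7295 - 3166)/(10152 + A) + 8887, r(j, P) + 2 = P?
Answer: 146246374/16609 ≈ 8805.3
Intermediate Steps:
r(j, P) = -2 + P
Q = 147608312/16609 (Q = (7295 - 3166)/(10152 + 6457) + 8887 = 4129/16609 + 8887 = 147608312/16609 ≈ 8887.3)
M(r(-9, o)) + Q = -82 + 147608312/16609 = 146246374/16609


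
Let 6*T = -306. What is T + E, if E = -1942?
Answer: -1993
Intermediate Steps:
T = -51 (T = (⅙)*(-306) = -51)
T + E = -51 - 1942 = -1993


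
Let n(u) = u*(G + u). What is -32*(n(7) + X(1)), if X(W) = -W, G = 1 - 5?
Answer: -640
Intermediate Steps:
G = -4
n(u) = u*(-4 + u)
-32*(n(7) + X(1)) = -32*(7*(-4 + 7) - 1*1) = -32*(7*3 - 1) = -32*(21 - 1) = -32*20 = -640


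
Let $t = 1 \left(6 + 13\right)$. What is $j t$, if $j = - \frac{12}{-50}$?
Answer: $\frac{114}{25} \approx 4.56$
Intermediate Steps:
$t = 19$ ($t = 1 \cdot 19 = 19$)
$j = \frac{6}{25}$ ($j = \left(-12\right) \left(- \frac{1}{50}\right) = \frac{6}{25} \approx 0.24$)
$j t = \frac{6}{25} \cdot 19 = \frac{114}{25}$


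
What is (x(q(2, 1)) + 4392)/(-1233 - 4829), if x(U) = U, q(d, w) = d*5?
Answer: -2201/3031 ≈ -0.72616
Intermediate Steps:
q(d, w) = 5*d
(x(q(2, 1)) + 4392)/(-1233 - 4829) = (5*2 + 4392)/(-1233 - 4829) = (10 + 4392)/(-6062) = 4402*(-1/6062) = -2201/3031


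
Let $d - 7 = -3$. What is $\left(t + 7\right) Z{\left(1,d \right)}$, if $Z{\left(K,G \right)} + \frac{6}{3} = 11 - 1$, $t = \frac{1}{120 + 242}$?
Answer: $\frac{10140}{181} \approx 56.022$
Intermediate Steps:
$d = 4$ ($d = 7 - 3 = 4$)
$t = \frac{1}{362} \approx 0.0027624$
$Z{\left(K,G \right)} = 8$ ($Z{\left(K,G \right)} = -2 + \left(11 - 1\right) = -2 + 10 = 8$)
$\left(t + 7\right) Z{\left(1,d \right)} = \left(\frac{1}{362} + 7\right) 8 = \frac{2535}{362} \cdot 8 = \frac{10140}{181}$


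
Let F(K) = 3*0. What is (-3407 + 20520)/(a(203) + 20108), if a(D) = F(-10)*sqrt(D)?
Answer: 17113/20108 ≈ 0.85105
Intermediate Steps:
F(K) = 0
a(D) = 0 (a(D) = 0*sqrt(D) = 0)
(-3407 + 20520)/(a(203) + 20108) = (-3407 + 20520)/(0 + 20108) = 17113/20108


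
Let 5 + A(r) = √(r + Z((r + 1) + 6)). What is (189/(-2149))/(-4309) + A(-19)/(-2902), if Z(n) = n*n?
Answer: 6692669/3838948426 - 5*√5/2902 ≈ -0.0021093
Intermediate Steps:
Z(n) = n²
A(r) = -5 + √(r + (7 + r)²) (A(r) = -5 + √(r + ((r + 1) + 6)²) = -5 + √(r + ((1 + r) + 6)²) = -5 + √(r + (7 + r)²))
(189/(-2149))/(-4309) + A(-19)/(-2902) = (189/(-2149))/(-4309) + (-5 + √(-19 + (7 - 19)²))/(-2902) = (189*(-1/2149))*(-1/4309) + (-5 + √(-19 + (-12)²))*(-1/2902) = -27/307*(-1/4309) + (-5 + √(-19 + 144))*(-1/2902) = 27/1322863 + (-5 + √125)*(-1/2902) = 27/1322863 + (-5 + 5*√5)*(-1/2902) = 27/1322863 + (5/2902 - 5*√5/2902) = 6692669/3838948426 - 5*√5/2902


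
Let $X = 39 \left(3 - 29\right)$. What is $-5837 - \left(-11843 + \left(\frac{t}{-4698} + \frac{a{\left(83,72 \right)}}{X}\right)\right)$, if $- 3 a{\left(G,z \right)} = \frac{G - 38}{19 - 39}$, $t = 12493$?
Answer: $\frac{19082590705}{3175848} \approx 6008.7$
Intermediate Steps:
$a{\left(G,z \right)} = - \frac{19}{30} + \frac{G}{60}$ ($a{\left(G,z \right)} = - \frac{\left(G - 38\right) \frac{1}{19 - 39}}{3} = - \frac{\left(-38 + G\right) \frac{1}{-20}}{3} = - \frac{\left(-38 + G\right) \left(- \frac{1}{20}\right)}{3} = - \frac{\frac{19}{10} - \frac{G}{20}}{3} = - \frac{19}{30} + \frac{G}{60}$)
$X = -1014$ ($X = 39 \left(-26\right) = -1014$)
$-5837 - \left(-11843 + \left(\frac{t}{-4698} + \frac{a{\left(83,72 \right)}}{X}\right)\right) = -5837 - \left(-11843 + \left(\frac{12493}{-4698} + \frac{- \frac{19}{30} + \frac{1}{60} \cdot 83}{-1014}\right)\right) = -5837 - \left(-11843 + \left(12493 \left(- \frac{1}{4698}\right) + \left(- \frac{19}{30} + \frac{83}{60}\right) \left(- \frac{1}{1014}\right)\right)\right) = -5837 - \left(-11843 + \left(- \frac{12493}{4698} + \frac{3}{4} \left(- \frac{1}{1014}\right)\right)\right) = -5837 - \left(-11843 - \frac{8447617}{3175848}\right) = -5837 - - \frac{37620015481}{3175848} = -5837 + \frac{37620015481}{3175848} = \frac{19082590705}{3175848}$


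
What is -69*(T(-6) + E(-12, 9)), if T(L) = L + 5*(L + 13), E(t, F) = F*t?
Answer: 5451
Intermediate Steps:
T(L) = 65 + 6*L (T(L) = L + 5*(13 + L) = L + (65 + 5*L) = 65 + 6*L)
-69*(T(-6) + E(-12, 9)) = -69*((65 + 6*(-6)) + 9*(-12)) = -69*((65 - 36) - 108) = -69*(29 - 108) = -69*(-79) = 5451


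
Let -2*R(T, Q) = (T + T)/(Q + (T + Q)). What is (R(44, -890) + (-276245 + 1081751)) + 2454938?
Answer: 1415032707/434 ≈ 3.2604e+6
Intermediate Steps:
R(T, Q) = -T/(T + 2*Q) (R(T, Q) = -(T + T)/(2*(Q + (T + Q))) = -2*T/(2*(Q + (Q + T))) = -2*T/(2*(T + 2*Q)) = -T/(T + 2*Q))
(R(44, -890) + (-276245 + 1081751)) + 2454938 = (-1*44/(44 + 2*(-890)) + (-276245 + 1081751)) + 2454938 = (-1*44/(44 - 1780) + 805506) + 2454938 = (-1*44/(-1736) + 805506) + 2454938 = (-1*44*(-1/1736) + 805506) + 2454938 = (11/434 + 805506) + 2454938 = 349589615/434 + 2454938 = 1415032707/434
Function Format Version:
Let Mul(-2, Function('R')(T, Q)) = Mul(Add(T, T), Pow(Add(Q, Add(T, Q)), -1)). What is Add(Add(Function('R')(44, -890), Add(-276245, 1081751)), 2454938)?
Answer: Rational(1415032707, 434) ≈ 3.2604e+6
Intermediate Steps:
Function('R')(T, Q) = Mul(-1, T, Pow(Add(T, Mul(2, Q)), -1)) (Function('R')(T, Q) = Mul(Rational(-1, 2), Mul(Add(T, T), Pow(Add(Q, Add(T, Q)), -1))) = Mul(Rational(-1, 2), Mul(Mul(2, T), Pow(Add(Q, Add(Q, T)), -1))) = Mul(Rational(-1, 2), Mul(Mul(2, T), Pow(Add(T, Mul(2, Q)), -1))) = Mul(Rational(-1, 2), Mul(2, T, Pow(Add(T, Mul(2, Q)), -1))) = Mul(-1, T, Pow(Add(T, Mul(2, Q)), -1)))
Add(Add(Function('R')(44, -890), Add(-276245, 1081751)), 2454938) = Add(Add(Mul(-1, 44, Pow(Add(44, Mul(2, -890)), -1)), Add(-276245, 1081751)), 2454938) = Add(Add(Mul(-1, 44, Pow(Add(44, -1780), -1)), 805506), 2454938) = Add(Add(Mul(-1, 44, Pow(-1736, -1)), 805506), 2454938) = Add(Add(Mul(-1, 44, Rational(-1, 1736)), 805506), 2454938) = Add(Add(Rational(11, 434), 805506), 2454938) = Add(Rational(349589615, 434), 2454938) = Rational(1415032707, 434)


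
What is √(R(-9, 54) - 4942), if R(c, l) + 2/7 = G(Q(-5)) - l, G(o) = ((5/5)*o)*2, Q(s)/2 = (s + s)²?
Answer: I*√225218/7 ≈ 67.796*I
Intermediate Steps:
Q(s) = 8*s² (Q(s) = 2*(s + s)² = 2*(2*s)² = 2*(4*s²) = 8*s²)
G(o) = 2*o (G(o) = ((5*(⅕))*o)*2 = (1*o)*2 = o*2 = 2*o)
R(c, l) = 2798/7 - l (R(c, l) = -2/7 + (2*(8*(-5)²) - l) = -2/7 + (2*(8*25) - l) = -2/7 + (2*200 - l) = -2/7 + (400 - l) = 2798/7 - l)
√(R(-9, 54) - 4942) = √((2798/7 - 1*54) - 4942) = √((2798/7 - 54) - 4942) = √(2420/7 - 4942) = √(-32174/7) = I*√225218/7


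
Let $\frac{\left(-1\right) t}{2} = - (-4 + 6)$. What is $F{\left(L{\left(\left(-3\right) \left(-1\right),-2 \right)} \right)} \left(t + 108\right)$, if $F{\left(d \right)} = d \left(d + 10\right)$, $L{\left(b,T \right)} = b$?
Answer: $4368$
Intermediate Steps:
$F{\left(d \right)} = d \left(10 + d\right)$
$t = 4$ ($t = - 2 \left(- (-4 + 6)\right) = - 2 \left(\left(-1\right) 2\right) = \left(-2\right) \left(-2\right) = 4$)
$F{\left(L{\left(\left(-3\right) \left(-1\right),-2 \right)} \right)} \left(t + 108\right) = \left(-3\right) \left(-1\right) \left(10 - -3\right) \left(4 + 108\right) = 3 \left(10 + 3\right) 112 = 3 \cdot 13 \cdot 112 = 39 \cdot 112 = 4368$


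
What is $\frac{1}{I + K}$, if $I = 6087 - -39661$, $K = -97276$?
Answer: $- \frac{1}{51528} \approx -1.9407 \cdot 10^{-5}$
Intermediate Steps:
$I = 45748$ ($I = 6087 + 39661 = 45748$)
$\frac{1}{I + K} = \frac{1}{45748 - 97276} = \frac{1}{-51528} = - \frac{1}{51528}$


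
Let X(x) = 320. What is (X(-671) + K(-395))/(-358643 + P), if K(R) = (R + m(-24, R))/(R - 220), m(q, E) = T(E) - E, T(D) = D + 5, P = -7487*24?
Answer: -13146/22071571 ≈ -0.00059561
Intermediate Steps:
P = -179688
T(D) = 5 + D
m(q, E) = 5 (m(q, E) = (5 + E) - E = 5)
K(R) = (5 + R)/(-220 + R) (K(R) = (R + 5)/(R - 220) = (5 + R)/(-220 + R))
(X(-671) + K(-395))/(-358643 + P) = (320 + (5 - 395)/(-220 - 395))/(-358643 - 179688) = (320 - 390/(-615))/(-538331) = (320 - 1/615*(-390))*(-1/538331) = (320 + 26/41)*(-1/538331) = (13146/41)*(-1/538331) = -13146/22071571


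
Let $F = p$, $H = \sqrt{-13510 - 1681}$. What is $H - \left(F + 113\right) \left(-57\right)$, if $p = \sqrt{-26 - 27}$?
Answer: $6441 + i \sqrt{15191} + 57 i \sqrt{53} \approx 6441.0 + 538.22 i$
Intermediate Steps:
$H = i \sqrt{15191}$ ($H = \sqrt{-15191} = i \sqrt{15191} \approx 123.25 i$)
$p = i \sqrt{53}$ ($p = \sqrt{-53} = i \sqrt{53} \approx 7.2801 i$)
$F = i \sqrt{53} \approx 7.2801 i$
$H - \left(F + 113\right) \left(-57\right) = i \sqrt{15191} - \left(i \sqrt{53} + 113\right) \left(-57\right) = i \sqrt{15191} - \left(113 + i \sqrt{53}\right) \left(-57\right) = i \sqrt{15191} - \left(-6441 - 57 i \sqrt{53}\right) = i \sqrt{15191} + \left(6441 + 57 i \sqrt{53}\right) = 6441 + i \sqrt{15191} + 57 i \sqrt{53}$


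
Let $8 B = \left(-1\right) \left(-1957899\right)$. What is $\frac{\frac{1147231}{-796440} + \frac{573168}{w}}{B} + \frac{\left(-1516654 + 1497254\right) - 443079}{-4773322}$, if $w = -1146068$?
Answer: $\frac{25826183377179918833581}{266578112464519213518930} \approx 0.09688$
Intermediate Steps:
$B = \frac{1957899}{8}$ ($B = \frac{\left(-1\right) \left(-1957899\right)}{8} = \frac{1}{8} \cdot 1957899 = \frac{1957899}{8} \approx 2.4474 \cdot 10^{5}$)
$\frac{\frac{1147231}{-796440} + \frac{573168}{w}}{B} + \frac{\left(-1516654 + 1497254\right) - 443079}{-4773322} = \frac{\frac{1147231}{-796440} + \frac{573168}{-1146068}}{\frac{1957899}{8}} + \frac{\left(-1516654 + 1497254\right) - 443079}{-4773322} = \left(1147231 \left(- \frac{1}{796440}\right) + 573168 \left(- \frac{1}{1146068}\right)\right) \frac{8}{1957899} + \left(-19400 - 443079\right) \left(- \frac{1}{4773322}\right) = \left(- \frac{1147231}{796440} - \frac{143292}{286517}\right) \frac{8}{1957899} - - \frac{462479}{4773322} = \left(- \frac{442824664907}{228193599480}\right) \frac{8}{1957899} + \frac{462479}{4773322} = - \frac{442824664907}{55847502528536565} + \frac{462479}{4773322} = \frac{25826183377179918833581}{266578112464519213518930}$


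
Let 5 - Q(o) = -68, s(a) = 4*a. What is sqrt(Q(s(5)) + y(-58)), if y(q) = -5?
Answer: 2*sqrt(17) ≈ 8.2462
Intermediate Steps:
Q(o) = 73 (Q(o) = 5 - 1*(-68) = 5 + 68 = 73)
sqrt(Q(s(5)) + y(-58)) = sqrt(73 - 5) = sqrt(68) = 2*sqrt(17)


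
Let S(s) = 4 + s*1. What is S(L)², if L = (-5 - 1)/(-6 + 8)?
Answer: 1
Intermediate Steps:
L = -3 (L = -6/2 = -6*½ = -3)
S(s) = 4 + s
S(L)² = (4 - 3)² = 1² = 1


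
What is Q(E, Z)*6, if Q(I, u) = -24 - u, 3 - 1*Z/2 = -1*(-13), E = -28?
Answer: -24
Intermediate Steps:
Z = -20 (Z = 6 - (-2)*(-13) = 6 - 2*13 = 6 - 26 = -20)
Q(E, Z)*6 = (-24 - 1*(-20))*6 = (-24 + 20)*6 = -4*6 = -24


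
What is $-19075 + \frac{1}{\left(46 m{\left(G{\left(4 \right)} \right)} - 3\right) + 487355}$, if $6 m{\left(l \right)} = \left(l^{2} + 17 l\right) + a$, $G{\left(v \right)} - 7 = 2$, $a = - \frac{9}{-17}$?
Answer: $- \frac{158619135308}{8315551} \approx -19075.0$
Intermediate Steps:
$a = \frac{9}{17}$ ($a = \left(-9\right) \left(- \frac{1}{17}\right) = \frac{9}{17} \approx 0.52941$)
$G{\left(v \right)} = 9$ ($G{\left(v \right)} = 7 + 2 = 9$)
$m{\left(l \right)} = \frac{3}{34} + \frac{l^{2}}{6} + \frac{17 l}{6}$ ($m{\left(l \right)} = \frac{\left(l^{2} + 17 l\right) + \frac{9}{17}}{6} = \frac{\frac{9}{17} + l^{2} + 17 l}{6} = \frac{3}{34} + \frac{l^{2}}{6} + \frac{17 l}{6}$)
$-19075 + \frac{1}{\left(46 m{\left(G{\left(4 \right)} \right)} - 3\right) + 487355} = -19075 + \frac{1}{\left(46 \left(\frac{3}{34} + \frac{9^{2}}{6} + \frac{17}{6} \cdot 9\right) - 3\right) + 487355} = -19075 + \frac{1}{\left(46 \left(\frac{3}{34} + \frac{1}{6} \cdot 81 + \frac{51}{2}\right) - 3\right) + 487355} = -19075 + \frac{1}{\left(46 \left(\frac{3}{34} + \frac{27}{2} + \frac{51}{2}\right) - 3\right) + 487355} = -19075 + \frac{1}{\left(46 \cdot \frac{1329}{34} - 3\right) + 487355} = -19075 + \frac{1}{\left(\frac{30567}{17} - 3\right) + 487355} = -19075 + \frac{1}{\frac{30516}{17} + 487355} = -19075 + \frac{1}{\frac{8315551}{17}} = -19075 + \frac{17}{8315551} = - \frac{158619135308}{8315551}$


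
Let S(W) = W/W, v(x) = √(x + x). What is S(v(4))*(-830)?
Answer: -830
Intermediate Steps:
v(x) = √2*√x (v(x) = √(2*x) = √2*√x)
S(W) = 1
S(v(4))*(-830) = 1*(-830) = -830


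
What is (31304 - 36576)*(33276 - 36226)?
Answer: 15552400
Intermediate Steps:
(31304 - 36576)*(33276 - 36226) = -5272*(-2950) = 15552400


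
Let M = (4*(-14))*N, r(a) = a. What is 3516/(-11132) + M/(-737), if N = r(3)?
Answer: -16389/186461 ≈ -0.087895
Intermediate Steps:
N = 3
M = -168 (M = (4*(-14))*3 = -56*3 = -168)
3516/(-11132) + M/(-737) = 3516/(-11132) - 168/(-737) = 3516*(-1/11132) - 168*(-1/737) = -879/2783 + 168/737 = -16389/186461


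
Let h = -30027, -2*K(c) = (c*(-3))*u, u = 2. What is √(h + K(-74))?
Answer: 3*I*√3361 ≈ 173.92*I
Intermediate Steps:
K(c) = 3*c (K(c) = -c*(-3)*2/2 = -(-3*c)*2/2 = -(-3)*c = 3*c)
√(h + K(-74)) = √(-30027 + 3*(-74)) = √(-30027 - 222) = √(-30249) = 3*I*√3361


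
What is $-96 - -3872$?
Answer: $3776$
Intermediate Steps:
$-96 - -3872 = -96 + 3872 = 3776$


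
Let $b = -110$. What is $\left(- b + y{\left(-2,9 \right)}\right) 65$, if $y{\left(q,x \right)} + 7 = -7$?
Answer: $6240$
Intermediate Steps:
$y{\left(q,x \right)} = -14$ ($y{\left(q,x \right)} = -7 - 7 = -14$)
$\left(- b + y{\left(-2,9 \right)}\right) 65 = \left(\left(-1\right) \left(-110\right) - 14\right) 65 = \left(110 - 14\right) 65 = 96 \cdot 65 = 6240$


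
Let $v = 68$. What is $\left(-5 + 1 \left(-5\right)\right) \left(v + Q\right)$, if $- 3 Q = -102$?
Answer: $-1020$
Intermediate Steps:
$Q = 34$ ($Q = \left(- \frac{1}{3}\right) \left(-102\right) = 34$)
$\left(-5 + 1 \left(-5\right)\right) \left(v + Q\right) = \left(-5 + 1 \left(-5\right)\right) \left(68 + 34\right) = \left(-5 - 5\right) 102 = \left(-10\right) 102 = -1020$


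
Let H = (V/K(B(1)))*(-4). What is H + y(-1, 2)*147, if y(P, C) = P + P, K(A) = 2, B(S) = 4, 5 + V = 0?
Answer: -284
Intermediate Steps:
V = -5 (V = -5 + 0 = -5)
y(P, C) = 2*P
H = 10 (H = -5/2*(-4) = 10)
H + y(-1, 2)*147 = 10 + (2*(-1))*147 = 10 - 2*147 = 10 - 294 = -284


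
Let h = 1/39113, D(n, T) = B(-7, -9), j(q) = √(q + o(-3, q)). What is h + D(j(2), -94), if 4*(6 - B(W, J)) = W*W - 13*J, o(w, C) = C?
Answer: -2777021/78226 ≈ -35.500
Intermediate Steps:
B(W, J) = 6 - W²/4 + 13*J/4 (B(W, J) = 6 - (W*W - 13*J)/4 = 6 - (W² - 13*J)/4 = 6 + (-W²/4 + 13*J/4) = 6 - W²/4 + 13*J/4)
j(q) = √2*√q (j(q) = √(q + q) = √(2*q) = √2*√q)
D(n, T) = -71/2 (D(n, T) = 6 - ¼*(-7)² + (13/4)*(-9) = 6 - ¼*49 - 117/4 = 6 - 49/4 - 117/4 = -71/2)
h = 1/39113 ≈ 2.5567e-5
h + D(j(2), -94) = 1/39113 - 71/2 = -2777021/78226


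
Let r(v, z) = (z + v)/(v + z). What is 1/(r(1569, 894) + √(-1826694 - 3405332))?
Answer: 1/5232027 - I*√5232026/5232027 ≈ 1.9113e-7 - 0.00043718*I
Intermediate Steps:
r(v, z) = 1 (r(v, z) = (v + z)/(v + z) = 1)
1/(r(1569, 894) + √(-1826694 - 3405332)) = 1/(1 + √(-1826694 - 3405332)) = 1/(1 + √(-5232026)) = 1/(1 + I*√5232026)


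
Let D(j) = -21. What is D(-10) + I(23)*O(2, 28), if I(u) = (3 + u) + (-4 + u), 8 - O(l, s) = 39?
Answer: -1416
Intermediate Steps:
O(l, s) = -31 (O(l, s) = 8 - 1*39 = 8 - 39 = -31)
I(u) = -1 + 2*u
D(-10) + I(23)*O(2, 28) = -21 + (-1 + 2*23)*(-31) = -21 + (-1 + 46)*(-31) = -21 + 45*(-31) = -21 - 1395 = -1416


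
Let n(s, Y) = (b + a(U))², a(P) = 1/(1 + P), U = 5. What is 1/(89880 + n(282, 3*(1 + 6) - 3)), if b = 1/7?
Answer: 1764/158548489 ≈ 1.1126e-5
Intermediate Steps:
b = ⅐ ≈ 0.14286
n(s, Y) = 169/1764 (n(s, Y) = (⅐ + 1/(1 + 5))² = (⅐ + 1/6)² = (⅐ + ⅙)² = (13/42)² = 169/1764)
1/(89880 + n(282, 3*(1 + 6) - 3)) = 1/(89880 + 169/1764) = 1/(158548489/1764) = 1764/158548489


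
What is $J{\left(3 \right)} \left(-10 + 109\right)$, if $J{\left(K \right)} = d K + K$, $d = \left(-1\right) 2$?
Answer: $-297$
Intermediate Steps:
$d = -2$
$J{\left(K \right)} = - K$ ($J{\left(K \right)} = - 2 K + K = - K$)
$J{\left(3 \right)} \left(-10 + 109\right) = \left(-1\right) 3 \left(-10 + 109\right) = \left(-3\right) 99 = -297$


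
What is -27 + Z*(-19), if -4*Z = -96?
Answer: -483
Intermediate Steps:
Z = 24 (Z = -¼*(-96) = 24)
-27 + Z*(-19) = -27 + 24*(-19) = -27 - 456 = -483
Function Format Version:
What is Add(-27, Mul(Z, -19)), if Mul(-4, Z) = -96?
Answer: -483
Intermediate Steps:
Z = 24 (Z = Mul(Rational(-1, 4), -96) = 24)
Add(-27, Mul(Z, -19)) = Add(-27, Mul(24, -19)) = Add(-27, -456) = -483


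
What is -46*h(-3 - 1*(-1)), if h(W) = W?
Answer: 92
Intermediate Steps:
-46*h(-3 - 1*(-1)) = -46*(-3 - 1*(-1)) = -46*(-3 + 1) = -46*(-2) = 92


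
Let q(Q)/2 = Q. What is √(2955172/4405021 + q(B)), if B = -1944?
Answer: 2*I*√18857637731468999/4405021 ≈ 62.348*I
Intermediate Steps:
q(Q) = 2*Q
√(2955172/4405021 + q(B)) = √(2955172/4405021 + 2*(-1944)) = √(2955172*(1/4405021) - 3888) = √(2955172/4405021 - 3888) = √(-17123766476/4405021) = 2*I*√18857637731468999/4405021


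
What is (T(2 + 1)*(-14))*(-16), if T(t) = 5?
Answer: 1120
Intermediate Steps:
(T(2 + 1)*(-14))*(-16) = (5*(-14))*(-16) = -70*(-16) = 1120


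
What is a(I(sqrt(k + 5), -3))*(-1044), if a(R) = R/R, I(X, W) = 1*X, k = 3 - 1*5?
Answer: -1044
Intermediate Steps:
k = -2 (k = 3 - 5 = -2)
I(X, W) = X
a(R) = 1
a(I(sqrt(k + 5), -3))*(-1044) = 1*(-1044) = -1044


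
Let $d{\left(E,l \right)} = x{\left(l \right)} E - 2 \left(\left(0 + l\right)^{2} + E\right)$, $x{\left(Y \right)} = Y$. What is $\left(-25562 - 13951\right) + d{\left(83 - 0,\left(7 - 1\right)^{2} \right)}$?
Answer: $-39283$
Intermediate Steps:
$d{\left(E,l \right)} = - 2 E - 2 l^{2} + E l$ ($d{\left(E,l \right)} = l E - 2 \left(\left(0 + l\right)^{2} + E\right) = E l - 2 \left(l^{2} + E\right) = E l - 2 \left(E + l^{2}\right) = E l - \left(2 E + 2 l^{2}\right) = - 2 E - 2 l^{2} + E l$)
$\left(-25562 - 13951\right) + d{\left(83 - 0,\left(7 - 1\right)^{2} \right)} = \left(-25562 - 13951\right) - \left(2 \left(7 - 1\right)^{4} + 2 \left(83 - 0\right) - \left(83 - 0\right) \left(7 - 1\right)^{2}\right) = -39513 - \left(2592 + 2 \left(83 + 0\right) - \left(83 + 0\right) 6^{2}\right) = -39513 - \left(-2822 + 2592\right) = -39513 - -230 = -39513 + 230 = -39283$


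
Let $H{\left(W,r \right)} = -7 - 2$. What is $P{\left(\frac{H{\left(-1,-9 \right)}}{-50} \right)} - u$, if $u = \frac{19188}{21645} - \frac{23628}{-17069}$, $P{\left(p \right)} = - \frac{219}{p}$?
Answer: $- \frac{11547353738}{9473295} \approx -1218.9$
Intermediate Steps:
$H{\left(W,r \right)} = -9$
$u = \frac{7170496}{3157765}$ ($u = 19188 \cdot \frac{1}{21645} - - \frac{23628}{17069} = \frac{164}{185} + \frac{23628}{17069} = \frac{7170496}{3157765} \approx 2.2708$)
$P{\left(\frac{H{\left(-1,-9 \right)}}{-50} \right)} - u = - \frac{219}{\left(-9\right) \frac{1}{-50}} - \frac{7170496}{3157765} = - \frac{219}{\left(-9\right) \left(- \frac{1}{50}\right)} - \frac{7170496}{3157765} = - \frac{219}{\frac{9}{50}} - \frac{7170496}{3157765} = \left(-219\right) \frac{50}{9} - \frac{7170496}{3157765} = - \frac{3650}{3} - \frac{7170496}{3157765} = - \frac{11547353738}{9473295}$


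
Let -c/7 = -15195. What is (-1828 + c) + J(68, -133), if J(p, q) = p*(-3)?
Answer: 104333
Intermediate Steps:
J(p, q) = -3*p
c = 106365 (c = -7*(-15195) = 106365)
(-1828 + c) + J(68, -133) = (-1828 + 106365) - 3*68 = 104537 - 204 = 104333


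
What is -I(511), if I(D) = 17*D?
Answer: -8687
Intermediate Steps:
-I(511) = -17*511 = -1*8687 = -8687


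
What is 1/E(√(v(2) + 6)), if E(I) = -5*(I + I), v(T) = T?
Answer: -√2/40 ≈ -0.035355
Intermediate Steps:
E(I) = -10*I
1/E(√(v(2) + 6)) = 1/(-10*√(2 + 6)) = 1/(-20*√2) = -√2/40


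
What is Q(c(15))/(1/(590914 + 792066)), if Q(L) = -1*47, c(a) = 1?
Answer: -65000060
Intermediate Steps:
Q(L) = -47
Q(c(15))/(1/(590914 + 792066)) = -47/(1/(590914 + 792066)) = -47/(1/1382980) = -47/1/1382980 = -47*1382980 = -65000060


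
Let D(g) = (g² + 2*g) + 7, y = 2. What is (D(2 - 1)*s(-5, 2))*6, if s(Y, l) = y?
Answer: 120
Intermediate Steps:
s(Y, l) = 2
D(g) = 7 + g² + 2*g
(D(2 - 1)*s(-5, 2))*6 = ((7 + (2 - 1)² + 2*(2 - 1))*2)*6 = ((7 + 1² + 2*1)*2)*6 = ((7 + 1 + 2)*2)*6 = (10*2)*6 = 20*6 = 120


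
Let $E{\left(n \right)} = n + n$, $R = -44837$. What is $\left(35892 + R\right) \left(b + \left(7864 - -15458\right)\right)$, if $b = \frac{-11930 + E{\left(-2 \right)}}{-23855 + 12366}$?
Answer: $- \frac{2396887816440}{11489} \approx -2.0862 \cdot 10^{8}$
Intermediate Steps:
$E{\left(n \right)} = 2 n$
$b = \frac{11934}{11489}$ ($b = \frac{-11930 + 2 \left(-2\right)}{-23855 + 12366} = \frac{-11930 - 4}{-11489} = \left(-11934\right) \left(- \frac{1}{11489}\right) = \frac{11934}{11489} \approx 1.0387$)
$\left(35892 + R\right) \left(b + \left(7864 - -15458\right)\right) = \left(35892 - 44837\right) \left(\frac{11934}{11489} + \left(7864 - -15458\right)\right) = - 8945 \left(\frac{11934}{11489} + \left(7864 + 15458\right)\right) = - 8945 \left(\frac{11934}{11489} + 23322\right) = \left(-8945\right) \frac{267958392}{11489} = - \frac{2396887816440}{11489}$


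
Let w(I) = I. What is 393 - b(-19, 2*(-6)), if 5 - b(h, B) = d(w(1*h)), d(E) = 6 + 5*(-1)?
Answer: 389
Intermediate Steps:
d(E) = 1 (d(E) = 6 - 5 = 1)
b(h, B) = 4 (b(h, B) = 5 - 1*1 = 5 - 1 = 4)
393 - b(-19, 2*(-6)) = 393 - 1*4 = 393 - 4 = 389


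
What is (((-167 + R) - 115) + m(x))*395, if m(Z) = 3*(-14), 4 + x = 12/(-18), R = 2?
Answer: -127190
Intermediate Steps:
x = -14/3 (x = -4 + 12/(-18) = -4 + 12*(-1/18) = -4 - ⅔ = -14/3 ≈ -4.6667)
m(Z) = -42
(((-167 + R) - 115) + m(x))*395 = (((-167 + 2) - 115) - 42)*395 = ((-165 - 115) - 42)*395 = (-280 - 42)*395 = -322*395 = -127190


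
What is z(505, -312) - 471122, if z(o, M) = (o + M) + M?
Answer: -471241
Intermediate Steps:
z(o, M) = o + 2*M (z(o, M) = (M + o) + M = o + 2*M)
z(505, -312) - 471122 = (505 + 2*(-312)) - 471122 = (505 - 624) - 471122 = -119 - 471122 = -471241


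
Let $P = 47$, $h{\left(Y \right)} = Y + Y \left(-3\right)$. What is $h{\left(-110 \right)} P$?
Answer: $10340$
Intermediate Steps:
$h{\left(Y \right)} = - 2 Y$ ($h{\left(Y \right)} = Y - 3 Y = - 2 Y$)
$h{\left(-110 \right)} P = \left(-2\right) \left(-110\right) 47 = 220 \cdot 47 = 10340$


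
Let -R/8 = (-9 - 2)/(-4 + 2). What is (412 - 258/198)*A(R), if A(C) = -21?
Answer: -94871/11 ≈ -8624.6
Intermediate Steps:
R = -44 (R = -8*(-9 - 2)/(-4 + 2) = -(-88)/(-2) = -(-88)*(-1)/2 = -8*11/2 = -44)
(412 - 258/198)*A(R) = (412 - 258/198)*(-21) = (412 - 258*1/198)*(-21) = (412 - 43/33)*(-21) = (13553/33)*(-21) = -94871/11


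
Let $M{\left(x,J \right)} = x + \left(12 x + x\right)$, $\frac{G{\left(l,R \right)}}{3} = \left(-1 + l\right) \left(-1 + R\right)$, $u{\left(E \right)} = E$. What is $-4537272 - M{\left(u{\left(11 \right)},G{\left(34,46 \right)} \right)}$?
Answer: $-4537426$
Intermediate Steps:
$G{\left(l,R \right)} = 3 \left(-1 + R\right) \left(-1 + l\right)$ ($G{\left(l,R \right)} = 3 \left(-1 + l\right) \left(-1 + R\right) = 3 \left(-1 + R\right) \left(-1 + l\right)$)
$M{\left(x,J \right)} = 14 x$ ($M{\left(x,J \right)} = x + 13 x = 14 x$)
$-4537272 - M{\left(u{\left(11 \right)},G{\left(34,46 \right)} \right)} = -4537272 - 14 \cdot 11 = -4537272 - 154 = -4537426$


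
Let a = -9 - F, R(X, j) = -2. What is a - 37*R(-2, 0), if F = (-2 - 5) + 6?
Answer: 66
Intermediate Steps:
F = -1 (F = -7 + 6 = -1)
a = -8 (a = -9 - 1*(-1) = -9 + 1 = -8)
a - 37*R(-2, 0) = -8 - 37*(-2) = -8 + 74 = 66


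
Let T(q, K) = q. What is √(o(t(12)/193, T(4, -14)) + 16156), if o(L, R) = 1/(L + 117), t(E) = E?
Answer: √8246731953693/22593 ≈ 127.11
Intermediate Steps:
o(L, R) = 1/(117 + L)
√(o(t(12)/193, T(4, -14)) + 16156) = √(1/(117 + 12/193) + 16156) = √(1/(22593/193) + 16156) = √(193/22593 + 16156) = √(365012701/22593) = √8246731953693/22593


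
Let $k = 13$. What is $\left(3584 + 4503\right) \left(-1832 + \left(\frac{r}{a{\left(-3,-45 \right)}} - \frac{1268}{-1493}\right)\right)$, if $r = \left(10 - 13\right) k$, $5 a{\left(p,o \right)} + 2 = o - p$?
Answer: $- \frac{970446607079}{65692} \approx -1.4773 \cdot 10^{7}$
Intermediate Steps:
$a{\left(p,o \right)} = - \frac{2}{5} - \frac{p}{5} + \frac{o}{5}$ ($a{\left(p,o \right)} = - \frac{2}{5} + \frac{o - p}{5} = - \frac{2}{5} + \left(- \frac{p}{5} + \frac{o}{5}\right) = - \frac{2}{5} - \frac{p}{5} + \frac{o}{5}$)
$r = -39$ ($r = \left(10 - 13\right) 13 = \left(-3\right) 13 = -39$)
$\left(3584 + 4503\right) \left(-1832 + \left(\frac{r}{a{\left(-3,-45 \right)}} - \frac{1268}{-1493}\right)\right) = \left(3584 + 4503\right) \left(-1832 - \left(- \frac{1268}{1493} + \frac{39}{- \frac{2}{5} - - \frac{3}{5} + \frac{1}{5} \left(-45\right)}\right)\right) = 8087 \left(-1832 - \left(- \frac{1268}{1493} + \frac{39}{- \frac{2}{5} + \frac{3}{5} - 9}\right)\right) = 8087 \left(-1832 - \left(- \frac{1268}{1493} + \frac{39}{- \frac{44}{5}}\right)\right) = 8087 \left(-1832 + \left(\left(-39\right) \left(- \frac{5}{44}\right) + \frac{1268}{1493}\right)\right) = 8087 \left(-1832 + \left(\frac{195}{44} + \frac{1268}{1493}\right)\right) = 8087 \left(-1832 + \frac{346927}{65692}\right) = 8087 \left(- \frac{120000817}{65692}\right) = - \frac{970446607079}{65692}$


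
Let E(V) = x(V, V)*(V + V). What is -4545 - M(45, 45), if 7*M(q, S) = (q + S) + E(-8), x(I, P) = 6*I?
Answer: -32673/7 ≈ -4667.6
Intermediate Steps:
E(V) = 12*V² (E(V) = (6*V)*(V + V) = (6*V)*(2*V) = 12*V²)
M(q, S) = 768/7 + S/7 + q/7 (M(q, S) = ((q + S) + 12*(-8)²)/7 = ((S + q) + 12*64)/7 = ((S + q) + 768)/7 = (768 + S + q)/7 = 768/7 + S/7 + q/7)
-4545 - M(45, 45) = -4545 - (768/7 + (⅐)*45 + (⅐)*45) = -4545 - (768/7 + 45/7 + 45/7) = -4545 - 1*858/7 = -4545 - 858/7 = -32673/7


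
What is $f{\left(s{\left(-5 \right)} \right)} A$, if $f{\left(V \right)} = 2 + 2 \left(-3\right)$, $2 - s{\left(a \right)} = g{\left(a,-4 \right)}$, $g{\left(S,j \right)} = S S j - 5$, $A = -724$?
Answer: $2896$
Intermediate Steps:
$g{\left(S,j \right)} = -5 + j S^{2}$ ($g{\left(S,j \right)} = S^{2} j - 5 = j S^{2} - 5 = -5 + j S^{2}$)
$s{\left(a \right)} = 7 + 4 a^{2}$ ($s{\left(a \right)} = 2 - \left(-5 - 4 a^{2}\right) = 2 + \left(5 + 4 a^{2}\right) = 7 + 4 a^{2}$)
$f{\left(V \right)} = -4$ ($f{\left(V \right)} = 2 - 6 = -4$)
$f{\left(s{\left(-5 \right)} \right)} A = \left(-4\right) \left(-724\right) = 2896$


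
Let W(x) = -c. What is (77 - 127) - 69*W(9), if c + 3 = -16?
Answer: -1361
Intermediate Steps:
c = -19 (c = -3 - 16 = -19)
W(x) = 19 (W(x) = -1*(-19) = 19)
(77 - 127) - 69*W(9) = (77 - 127) - 69*19 = -50 - 1311 = -1361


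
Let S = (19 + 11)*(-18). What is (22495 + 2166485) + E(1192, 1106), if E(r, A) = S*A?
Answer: 1591740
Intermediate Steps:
S = -540 (S = 30*(-18) = -540)
E(r, A) = -540*A
(22495 + 2166485) + E(1192, 1106) = (22495 + 2166485) - 540*1106 = 2188980 - 597240 = 1591740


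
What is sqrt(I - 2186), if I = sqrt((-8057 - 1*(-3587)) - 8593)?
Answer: sqrt(-2186 + I*sqrt(13063)) ≈ 1.2219 + 46.771*I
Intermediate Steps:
I = I*sqrt(13063) (I = sqrt((-8057 + 3587) - 8593) = sqrt(-4470 - 8593) = sqrt(-13063) = I*sqrt(13063) ≈ 114.29*I)
sqrt(I - 2186) = sqrt(I*sqrt(13063) - 2186) = sqrt(-2186 + I*sqrt(13063))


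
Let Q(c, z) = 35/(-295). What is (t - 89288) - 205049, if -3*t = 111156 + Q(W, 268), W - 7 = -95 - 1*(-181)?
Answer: -58655846/177 ≈ -3.3139e+5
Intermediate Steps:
W = 93 (W = 7 + (-95 - 1*(-181)) = 7 + (-95 + 181) = 7 + 86 = 93)
Q(c, z) = -7/59 (Q(c, z) = 35*(-1/295) = -7/59)
t = -6558197/177 (t = -(111156 - 7/59)/3 = -⅓*6558197/59 = -6558197/177 ≈ -37052.)
(t - 89288) - 205049 = (-6558197/177 - 89288) - 205049 = -22362173/177 - 205049 = -58655846/177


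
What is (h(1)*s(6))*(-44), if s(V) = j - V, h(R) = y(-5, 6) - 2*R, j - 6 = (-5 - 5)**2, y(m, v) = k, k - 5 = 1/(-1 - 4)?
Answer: -12320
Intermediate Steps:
k = 24/5 (k = 5 + 1/(-1 - 4) = 5 + 1/(-5) = 5 - 1/5 = 24/5 ≈ 4.8000)
y(m, v) = 24/5
j = 106 (j = 6 + (-5 - 5)**2 = 6 + (-10)**2 = 6 + 100 = 106)
h(R) = 24/5 - 2*R
s(V) = 106 - V
(h(1)*s(6))*(-44) = ((24/5 - 2*1)*(106 - 1*6))*(-44) = ((24/5 - 2)*(106 - 6))*(-44) = ((14/5)*100)*(-44) = 280*(-44) = -12320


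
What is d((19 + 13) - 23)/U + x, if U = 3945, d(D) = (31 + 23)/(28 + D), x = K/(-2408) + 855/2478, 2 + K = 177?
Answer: 1885262521/6912513160 ≈ 0.27273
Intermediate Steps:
K = 175 (K = -2 + 177 = 175)
x = 38695/142072 (x = 175/(-2408) + 855/2478 = 175*(-1/2408) + 855*(1/2478) = -25/344 + 285/826 = 38695/142072 ≈ 0.27236)
d(D) = 54/(28 + D)
d((19 + 13) - 23)/U + x = (54/(28 + ((19 + 13) - 23)))/3945 + 38695/142072 = (54/(28 + (32 - 23)))*(1/3945) + 38695/142072 = (54/(28 + 9))*(1/3945) + 38695/142072 = (54/37)*(1/3945) + 38695/142072 = 18/48655 + 38695/142072 = 1885262521/6912513160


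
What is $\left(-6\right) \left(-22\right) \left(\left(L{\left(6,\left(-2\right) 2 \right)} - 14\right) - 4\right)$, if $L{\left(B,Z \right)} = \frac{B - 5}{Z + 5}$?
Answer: $-2244$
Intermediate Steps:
$L{\left(B,Z \right)} = \frac{-5 + B}{5 + Z}$
$\left(-6\right) \left(-22\right) \left(\left(L{\left(6,\left(-2\right) 2 \right)} - 14\right) - 4\right) = \left(-6\right) \left(-22\right) \left(\left(\frac{-5 + 6}{5 - 4} - 14\right) - 4\right) = 132 \left(\left(\frac{1}{5 - 4} \cdot 1 - 14\right) - 4\right) = 132 \left(\left(1^{-1} \cdot 1 - 14\right) - 4\right) = 132 \left(\left(1 \cdot 1 - 14\right) - 4\right) = 132 \left(\left(1 - 14\right) - 4\right) = 132 \left(-13 - 4\right) = 132 \left(-17\right) = -2244$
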